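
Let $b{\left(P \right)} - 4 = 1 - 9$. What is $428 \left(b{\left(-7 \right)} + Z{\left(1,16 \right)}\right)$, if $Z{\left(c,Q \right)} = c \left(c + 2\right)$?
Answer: $-428$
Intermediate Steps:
$b{\left(P \right)} = -4$ ($b{\left(P \right)} = 4 + \left(1 - 9\right) = 4 - 8 = -4$)
$Z{\left(c,Q \right)} = c \left(2 + c\right)$
$428 \left(b{\left(-7 \right)} + Z{\left(1,16 \right)}\right) = 428 \left(-4 + 1 \left(2 + 1\right)\right) = 428 \left(-4 + 1 \cdot 3\right) = 428 \left(-4 + 3\right) = 428 \left(-1\right) = -428$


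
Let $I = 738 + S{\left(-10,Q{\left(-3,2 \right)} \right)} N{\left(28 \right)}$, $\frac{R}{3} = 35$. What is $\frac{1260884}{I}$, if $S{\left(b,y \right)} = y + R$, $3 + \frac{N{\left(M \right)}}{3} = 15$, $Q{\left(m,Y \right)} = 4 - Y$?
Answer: $\frac{630442}{2295} \approx 274.7$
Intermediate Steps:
$R = 105$ ($R = 3 \cdot 35 = 105$)
$N{\left(M \right)} = 36$ ($N{\left(M \right)} = -9 + 3 \cdot 15 = -9 + 45 = 36$)
$S{\left(b,y \right)} = 105 + y$ ($S{\left(b,y \right)} = y + 105 = 105 + y$)
$I = 4590$ ($I = 738 + \left(105 + \left(4 - 2\right)\right) 36 = 738 + \left(105 + 2\right) 36 = 738 + 107 \cdot 36 = 738 + 3852 = 4590$)
$\frac{1260884}{I} = \frac{1260884}{4590} = 1260884 \cdot \frac{1}{4590} = \frac{630442}{2295}$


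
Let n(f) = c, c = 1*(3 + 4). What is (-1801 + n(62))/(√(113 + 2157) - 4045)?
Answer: 1451346/3271951 + 1794*√2270/16359755 ≈ 0.44880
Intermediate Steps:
c = 7 (c = 1*7 = 7)
n(f) = 7
(-1801 + n(62))/(√(113 + 2157) - 4045) = (-1801 + 7)/(√(113 + 2157) - 4045) = -1794/(√2270 - 4045) = -1794/(-4045 + √2270)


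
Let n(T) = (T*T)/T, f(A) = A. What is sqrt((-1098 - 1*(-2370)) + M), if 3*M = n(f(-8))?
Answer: 4*sqrt(714)/3 ≈ 35.628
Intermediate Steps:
n(T) = T (n(T) = T**2/T = T)
M = -8/3 (M = (1/3)*(-8) = -8/3 ≈ -2.6667)
sqrt((-1098 - 1*(-2370)) + M) = sqrt((-1098 - 1*(-2370)) - 8/3) = sqrt((-1098 + 2370) - 8/3) = sqrt(1272 - 8/3) = sqrt(3808/3) = 4*sqrt(714)/3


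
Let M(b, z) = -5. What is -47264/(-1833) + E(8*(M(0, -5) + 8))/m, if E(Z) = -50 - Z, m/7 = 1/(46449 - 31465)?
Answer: -2032128880/12831 ≈ -1.5838e+5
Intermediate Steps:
m = 7/14984 (m = 7/(46449 - 31465) = 7/14984 ≈ 0.00046716)
-47264/(-1833) + E(8*(M(0, -5) + 8))/m = -47264/(-1833) + (-50 - 8*(-5 + 8))/(7/14984) = -47264*(-1/1833) + (-50 - 8*3)*(14984/7) = 47264/1833 + (-50 - 1*24)*(14984/7) = 47264/1833 + (-50 - 24)*(14984/7) = 47264/1833 - 74*14984/7 = 47264/1833 - 1108816/7 = -2032128880/12831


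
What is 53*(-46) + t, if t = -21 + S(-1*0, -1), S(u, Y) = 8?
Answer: -2451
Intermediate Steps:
t = -13 (t = -21 + 8 = -13)
53*(-46) + t = 53*(-46) - 13 = -2438 - 13 = -2451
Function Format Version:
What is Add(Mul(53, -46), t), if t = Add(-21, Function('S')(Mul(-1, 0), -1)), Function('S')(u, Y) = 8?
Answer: -2451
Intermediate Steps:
t = -13 (t = Add(-21, 8) = -13)
Add(Mul(53, -46), t) = Add(Mul(53, -46), -13) = Add(-2438, -13) = -2451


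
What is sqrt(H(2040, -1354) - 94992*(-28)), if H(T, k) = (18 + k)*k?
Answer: 4*sqrt(279295) ≈ 2113.9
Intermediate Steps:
H(T, k) = k*(18 + k)
sqrt(H(2040, -1354) - 94992*(-28)) = sqrt(-1354*(18 - 1354) - 94992*(-28)) = sqrt(-1354*(-1336) + 2659776) = sqrt(1808944 + 2659776) = sqrt(4468720) = 4*sqrt(279295)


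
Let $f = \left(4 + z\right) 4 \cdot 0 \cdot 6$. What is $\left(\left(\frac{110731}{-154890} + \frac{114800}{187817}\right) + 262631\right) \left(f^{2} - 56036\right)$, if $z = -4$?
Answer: $- \frac{30580401694259832922}{2077926795} \approx -1.4717 \cdot 10^{10}$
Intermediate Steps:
$f = 0$ ($f = \left(4 - 4\right) 4 \cdot 0 \cdot 6 = 0 \cdot 4 \cdot 0 \cdot 6 = 0 \cdot 0 \cdot 6 = 0 \cdot 6 = 0$)
$\left(\left(\frac{110731}{-154890} + \frac{114800}{187817}\right) + 262631\right) \left(f^{2} - 56036\right) = \left(\left(\frac{110731}{-154890} + \frac{114800}{187817}\right) + 262631\right) \left(0^{2} - 56036\right) = \left(\left(110731 \left(- \frac{1}{154890}\right) + 114800 \cdot \frac{1}{187817}\right) + 262631\right) \left(0 - 56036\right) = \left(\left(- \frac{110731}{154890} + \frac{16400}{26831}\right) + 262631\right) \left(-56036\right) = \left(- \frac{430827461}{4155853590} + 262631\right) \left(-56036\right) = \frac{1091455553367829}{4155853590} \left(-56036\right) = - \frac{30580401694259832922}{2077926795}$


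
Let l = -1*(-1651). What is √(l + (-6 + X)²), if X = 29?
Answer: 2*√545 ≈ 46.690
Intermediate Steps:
l = 1651
√(l + (-6 + X)²) = √(1651 + (-6 + 29)²) = √(1651 + 23²) = √(1651 + 529) = √2180 = 2*√545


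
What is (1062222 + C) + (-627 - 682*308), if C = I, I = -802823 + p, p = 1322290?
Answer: 1371006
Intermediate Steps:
I = 519467 (I = -802823 + 1322290 = 519467)
C = 519467
(1062222 + C) + (-627 - 682*308) = (1062222 + 519467) + (-627 - 682*308) = 1581689 + (-627 - 210056) = 1581689 - 210683 = 1371006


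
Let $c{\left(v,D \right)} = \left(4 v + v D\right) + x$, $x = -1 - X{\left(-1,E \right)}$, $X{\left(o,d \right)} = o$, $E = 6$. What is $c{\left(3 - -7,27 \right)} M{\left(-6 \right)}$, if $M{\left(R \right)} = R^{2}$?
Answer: $11160$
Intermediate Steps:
$x = 0$ ($x = -1 - -1 = -1 + 1 = 0$)
$c{\left(v,D \right)} = 4 v + D v$ ($c{\left(v,D \right)} = \left(4 v + v D\right) + 0 = \left(4 v + D v\right) + 0 = 4 v + D v$)
$c{\left(3 - -7,27 \right)} M{\left(-6 \right)} = \left(3 - -7\right) \left(4 + 27\right) \left(-6\right)^{2} = \left(3 + 7\right) 31 \cdot 36 = 10 \cdot 31 \cdot 36 = 310 \cdot 36 = 11160$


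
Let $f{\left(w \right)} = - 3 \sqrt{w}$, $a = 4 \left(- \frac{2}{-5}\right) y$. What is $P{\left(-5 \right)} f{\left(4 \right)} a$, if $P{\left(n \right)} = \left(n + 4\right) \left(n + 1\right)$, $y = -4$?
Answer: $\frac{768}{5} \approx 153.6$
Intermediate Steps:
$P{\left(n \right)} = \left(1 + n\right) \left(4 + n\right)$ ($P{\left(n \right)} = \left(4 + n\right) \left(1 + n\right) = \left(1 + n\right) \left(4 + n\right)$)
$a = - \frac{32}{5}$ ($a = 4 \left(- \frac{2}{-5}\right) \left(-4\right) = 4 \left(\left(-2\right) \left(- \frac{1}{5}\right)\right) \left(-4\right) = 4 \cdot \frac{2}{5} \left(-4\right) = \frac{8}{5} \left(-4\right) = - \frac{32}{5} \approx -6.4$)
$P{\left(-5 \right)} f{\left(4 \right)} a = \left(4 + \left(-5\right)^{2} + 5 \left(-5\right)\right) \left(- 3 \sqrt{4}\right) \left(- \frac{32}{5}\right) = \left(4 + 25 - 25\right) \left(\left(-3\right) 2\right) \left(- \frac{32}{5}\right) = 4 \left(-6\right) \left(- \frac{32}{5}\right) = \left(-24\right) \left(- \frac{32}{5}\right) = \frac{768}{5}$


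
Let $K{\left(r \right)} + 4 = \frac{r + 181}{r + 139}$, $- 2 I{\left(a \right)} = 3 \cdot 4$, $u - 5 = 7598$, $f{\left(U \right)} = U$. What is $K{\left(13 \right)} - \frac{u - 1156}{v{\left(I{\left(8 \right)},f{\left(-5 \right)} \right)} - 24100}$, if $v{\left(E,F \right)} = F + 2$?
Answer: $- \frac{4499349}{1831828} \approx -2.4562$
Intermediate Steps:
$u = 7603$ ($u = 5 + 7598 = 7603$)
$I{\left(a \right)} = -6$ ($I{\left(a \right)} = - \frac{3 \cdot 4}{2} = \left(- \frac{1}{2}\right) 12 = -6$)
$v{\left(E,F \right)} = 2 + F$
$K{\left(r \right)} = -4 + \frac{181 + r}{139 + r}$ ($K{\left(r \right)} = -4 + \frac{r + 181}{r + 139} = -4 + \frac{181 + r}{139 + r}$)
$K{\left(13 \right)} - \frac{u - 1156}{v{\left(I{\left(8 \right)},f{\left(-5 \right)} \right)} - 24100} = \frac{3 \left(-125 - 13\right)}{139 + 13} - \frac{7603 - 1156}{\left(2 - 5\right) - 24100} = \frac{3 \left(-125 - 13\right)}{152} - \frac{6447}{-3 - 24100} = 3 \cdot \frac{1}{152} \left(-138\right) - \frac{6447}{-24103} = - \frac{207}{76} - 6447 \left(- \frac{1}{24103}\right) = - \frac{207}{76} - - \frac{6447}{24103} = - \frac{207}{76} + \frac{6447}{24103} = - \frac{4499349}{1831828}$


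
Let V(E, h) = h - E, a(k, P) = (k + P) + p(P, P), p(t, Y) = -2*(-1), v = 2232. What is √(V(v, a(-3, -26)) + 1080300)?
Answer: √1078041 ≈ 1038.3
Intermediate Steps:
p(t, Y) = 2
a(k, P) = 2 + P + k (a(k, P) = (k + P) + 2 = (P + k) + 2 = 2 + P + k)
√(V(v, a(-3, -26)) + 1080300) = √(((2 - 26 - 3) - 1*2232) + 1080300) = √((-27 - 2232) + 1080300) = √(-2259 + 1080300) = √1078041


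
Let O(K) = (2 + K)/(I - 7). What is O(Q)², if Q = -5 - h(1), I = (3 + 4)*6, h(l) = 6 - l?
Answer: 64/1225 ≈ 0.052245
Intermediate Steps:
I = 42 (I = 7*6 = 42)
Q = -10 (Q = -5 - (6 - 1*1) = -5 - (6 - 1) = -5 - 1*5 = -5 - 5 = -10)
O(K) = 2/35 + K/35 (O(K) = (2 + K)/(42 - 7) = (2 + K)/35 = (2 + K)*(1/35) = 2/35 + K/35)
O(Q)² = (2/35 + (1/35)*(-10))² = (2/35 - 2/7)² = (-8/35)² = 64/1225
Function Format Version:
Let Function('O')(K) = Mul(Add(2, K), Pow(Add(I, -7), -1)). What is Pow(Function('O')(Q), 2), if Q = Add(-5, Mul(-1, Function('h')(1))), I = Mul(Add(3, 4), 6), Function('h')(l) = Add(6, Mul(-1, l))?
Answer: Rational(64, 1225) ≈ 0.052245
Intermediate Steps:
I = 42 (I = Mul(7, 6) = 42)
Q = -10 (Q = Add(-5, Mul(-1, Add(6, Mul(-1, 1)))) = Add(-5, Mul(-1, Add(6, -1))) = Add(-5, Mul(-1, 5)) = Add(-5, -5) = -10)
Function('O')(K) = Add(Rational(2, 35), Mul(Rational(1, 35), K)) (Function('O')(K) = Mul(Add(2, K), Pow(Add(42, -7), -1)) = Mul(Add(2, K), Pow(35, -1)) = Mul(Add(2, K), Rational(1, 35)) = Add(Rational(2, 35), Mul(Rational(1, 35), K)))
Pow(Function('O')(Q), 2) = Pow(Add(Rational(2, 35), Mul(Rational(1, 35), -10)), 2) = Pow(Add(Rational(2, 35), Rational(-2, 7)), 2) = Pow(Rational(-8, 35), 2) = Rational(64, 1225)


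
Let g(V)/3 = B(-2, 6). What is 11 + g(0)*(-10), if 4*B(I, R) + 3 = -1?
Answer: 41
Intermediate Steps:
B(I, R) = -1 (B(I, R) = -¾ + (¼)*(-1) = -¾ - ¼ = -1)
g(V) = -3 (g(V) = 3*(-1) = -3)
11 + g(0)*(-10) = 11 - 3*(-10) = 11 + 30 = 41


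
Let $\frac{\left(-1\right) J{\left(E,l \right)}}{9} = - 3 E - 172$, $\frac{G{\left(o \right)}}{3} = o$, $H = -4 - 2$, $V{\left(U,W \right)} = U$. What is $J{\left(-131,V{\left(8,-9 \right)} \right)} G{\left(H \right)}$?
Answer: $35802$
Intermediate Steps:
$H = -6$ ($H = -4 - 2 = -6$)
$G{\left(o \right)} = 3 o$
$J{\left(E,l \right)} = 1548 + 27 E$ ($J{\left(E,l \right)} = - 9 \left(- 3 E - 172\right) = - 9 \left(-172 - 3 E\right) = 1548 + 27 E$)
$J{\left(-131,V{\left(8,-9 \right)} \right)} G{\left(H \right)} = \left(1548 + 27 \left(-131\right)\right) 3 \left(-6\right) = \left(1548 - 3537\right) \left(-18\right) = \left(-1989\right) \left(-18\right) = 35802$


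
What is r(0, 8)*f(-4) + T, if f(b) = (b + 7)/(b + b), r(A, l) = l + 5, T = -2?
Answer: -55/8 ≈ -6.8750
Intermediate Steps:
r(A, l) = 5 + l
f(b) = (7 + b)/(2*b) (f(b) = (7 + b)/((2*b)) = (7 + b)*(1/(2*b)) = (7 + b)/(2*b))
r(0, 8)*f(-4) + T = (5 + 8)*((½)*(7 - 4)/(-4)) - 2 = 13*((½)*(-¼)*3) - 2 = 13*(-3/8) - 2 = -39/8 - 2 = -55/8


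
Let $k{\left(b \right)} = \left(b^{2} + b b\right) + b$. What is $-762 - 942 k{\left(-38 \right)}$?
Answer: $-2685462$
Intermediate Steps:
$k{\left(b \right)} = b + 2 b^{2}$ ($k{\left(b \right)} = \left(b^{2} + b^{2}\right) + b = 2 b^{2} + b = b + 2 b^{2}$)
$-762 - 942 k{\left(-38 \right)} = -762 - 942 \left(- 38 \left(1 + 2 \left(-38\right)\right)\right) = -762 - 942 \left(- 38 \left(1 - 76\right)\right) = -762 - 942 \left(\left(-38\right) \left(-75\right)\right) = -762 - 2684700 = -2685462$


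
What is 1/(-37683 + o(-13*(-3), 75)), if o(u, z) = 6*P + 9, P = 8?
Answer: -1/37626 ≈ -2.6577e-5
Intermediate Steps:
o(u, z) = 57 (o(u, z) = 6*8 + 9 = 48 + 9 = 57)
1/(-37683 + o(-13*(-3), 75)) = 1/(-37683 + 57) = 1/(-37626) = -1/37626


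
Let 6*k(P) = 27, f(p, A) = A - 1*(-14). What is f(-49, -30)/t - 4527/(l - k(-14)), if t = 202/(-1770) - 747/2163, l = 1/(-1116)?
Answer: 766247993916/736336639 ≈ 1040.6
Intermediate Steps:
f(p, A) = 14 + A (f(p, A) = A + 14 = 14 + A)
k(P) = 9/2 (k(P) = (⅙)*27 = 9/2)
l = -1/1116 ≈ -0.00089606
t = -293186/638085 (t = 202*(-1/1770) - 747*1/2163 = -101/885 - 249/721 = -293186/638085 ≈ -0.45948)
f(-49, -30)/t - 4527/(l - k(-14)) = (14 - 30)/(-293186/638085) - 4527/(-1/1116 - 1*9/2) = -16*(-638085/293186) - 4527/(-1/1116 - 9/2) = 5104680/146593 - 4527/(-5023/1116) = 5104680/146593 - 4527*(-1116/5023) = 5104680/146593 + 5052132/5023 = 766247993916/736336639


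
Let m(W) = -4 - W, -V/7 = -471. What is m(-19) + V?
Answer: 3312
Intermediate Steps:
V = 3297 (V = -7*(-471) = 3297)
m(-19) + V = (-4 - 1*(-19)) + 3297 = (-4 + 19) + 3297 = 15 + 3297 = 3312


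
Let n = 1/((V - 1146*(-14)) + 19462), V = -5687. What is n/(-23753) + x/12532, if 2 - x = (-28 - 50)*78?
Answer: 2155328615135/4438149570062 ≈ 0.48564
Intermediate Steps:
x = 6086 (x = 2 - (-28 - 50)*78 = 2 - (-78)*78 = 2 - 1*(-6084) = 2 + 6084 = 6086)
n = 1/29819 (n = 1/((-5687 - 1146*(-14)) + 19462) = 1/((-5687 - 1*(-16044)) + 19462) = 1/((-5687 + 16044) + 19462) = 1/(10357 + 19462) = 1/29819 ≈ 3.3536e-5)
n/(-23753) + x/12532 = (1/29819)/(-23753) + 6086/12532 = (1/29819)*(-1/23753) + 6086*(1/12532) = -1/708290707 + 3043/6266 = 2155328615135/4438149570062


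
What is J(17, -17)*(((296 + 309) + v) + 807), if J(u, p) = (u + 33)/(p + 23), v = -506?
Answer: 7550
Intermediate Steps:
J(u, p) = (33 + u)/(23 + p)
J(17, -17)*(((296 + 309) + v) + 807) = ((33 + 17)/(23 - 17))*(((296 + 309) - 506) + 807) = (50/6)*((605 - 506) + 807) = ((⅙)*50)*(99 + 807) = (25/3)*906 = 7550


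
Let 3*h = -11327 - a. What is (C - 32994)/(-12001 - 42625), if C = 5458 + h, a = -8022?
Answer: 85913/163878 ≈ 0.52425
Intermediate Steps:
h = -3305/3 (h = (-11327 - 1*(-8022))/3 = (-11327 + 8022)/3 = (1/3)*(-3305) = -3305/3 ≈ -1101.7)
C = 13069/3 (C = 5458 - 3305/3 = 13069/3 ≈ 4356.3)
(C - 32994)/(-12001 - 42625) = (13069/3 - 32994)/(-12001 - 42625) = -85913/3/(-54626) = -85913/3*(-1/54626) = 85913/163878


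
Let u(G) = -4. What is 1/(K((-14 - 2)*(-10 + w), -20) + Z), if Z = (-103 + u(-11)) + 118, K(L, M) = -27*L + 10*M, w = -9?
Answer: -1/8397 ≈ -0.00011909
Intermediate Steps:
Z = 11 (Z = (-103 - 4) + 118 = -107 + 118 = 11)
1/(K((-14 - 2)*(-10 + w), -20) + Z) = 1/((-27*(-14 - 2)*(-10 - 9) + 10*(-20)) + 11) = 1/((-(-432)*(-19) - 200) + 11) = 1/((-27*304 - 200) + 11) = 1/((-8208 - 200) + 11) = 1/(-8408 + 11) = 1/(-8397) = -1/8397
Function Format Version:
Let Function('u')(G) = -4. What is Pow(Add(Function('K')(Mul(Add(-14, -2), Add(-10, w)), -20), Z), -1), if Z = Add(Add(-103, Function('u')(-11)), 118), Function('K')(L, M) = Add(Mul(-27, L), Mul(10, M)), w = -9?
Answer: Rational(-1, 8397) ≈ -0.00011909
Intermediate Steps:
Z = 11 (Z = Add(Add(-103, -4), 118) = Add(-107, 118) = 11)
Pow(Add(Function('K')(Mul(Add(-14, -2), Add(-10, w)), -20), Z), -1) = Pow(Add(Add(Mul(-27, Mul(Add(-14, -2), Add(-10, -9))), Mul(10, -20)), 11), -1) = Pow(Add(Add(Mul(-27, Mul(-16, -19)), -200), 11), -1) = Pow(Add(Add(Mul(-27, 304), -200), 11), -1) = Pow(Add(Add(-8208, -200), 11), -1) = Pow(Add(-8408, 11), -1) = Pow(-8397, -1) = Rational(-1, 8397)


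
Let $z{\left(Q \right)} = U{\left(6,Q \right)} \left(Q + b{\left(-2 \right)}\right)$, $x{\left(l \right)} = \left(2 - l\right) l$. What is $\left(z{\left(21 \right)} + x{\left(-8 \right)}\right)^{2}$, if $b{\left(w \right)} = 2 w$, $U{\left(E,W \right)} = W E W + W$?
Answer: $2048377081$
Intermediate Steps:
$x{\left(l \right)} = l \left(2 - l\right)$
$U{\left(E,W \right)} = W + E W^{2}$ ($U{\left(E,W \right)} = E W W + W = E W^{2} + W = W + E W^{2}$)
$z{\left(Q \right)} = Q \left(1 + 6 Q\right) \left(-4 + Q\right)$ ($z{\left(Q \right)} = Q \left(1 + 6 Q\right) \left(Q + 2 \left(-2\right)\right) = Q \left(1 + 6 Q\right) \left(Q - 4\right) = Q \left(1 + 6 Q\right) \left(-4 + Q\right)$)
$\left(z{\left(21 \right)} + x{\left(-8 \right)}\right)^{2} = \left(21 \left(1 + 6 \cdot 21\right) \left(-4 + 21\right) - 8 \left(2 - -8\right)\right)^{2} = \left(21 \left(1 + 126\right) 17 - 8 \left(2 + 8\right)\right)^{2} = \left(21 \cdot 127 \cdot 17 - 80\right)^{2} = \left(45339 - 80\right)^{2} = 45259^{2} = 2048377081$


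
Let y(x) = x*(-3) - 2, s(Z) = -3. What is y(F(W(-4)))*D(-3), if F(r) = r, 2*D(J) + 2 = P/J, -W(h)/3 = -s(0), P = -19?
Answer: 325/6 ≈ 54.167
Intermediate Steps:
W(h) = -9 (W(h) = -(-3)*(-3) = -3*3 = -9)
D(J) = -1 - 19/(2*J) (D(J) = -1 + (-19/J)/2 = -1 - 19/(2*J))
y(x) = -2 - 3*x (y(x) = -3*x - 2 = -2 - 3*x)
y(F(W(-4)))*D(-3) = (-2 - 3*(-9))*((-19/2 - 1*(-3))/(-3)) = (-2 + 27)*(-(-19/2 + 3)/3) = 25*(-1/3*(-13/2)) = 25*(13/6) = 325/6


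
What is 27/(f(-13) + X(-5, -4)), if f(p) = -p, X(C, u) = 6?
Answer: 27/19 ≈ 1.4211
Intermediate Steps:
27/(f(-13) + X(-5, -4)) = 27/(-1*(-13) + 6) = 27/(13 + 6) = 27/19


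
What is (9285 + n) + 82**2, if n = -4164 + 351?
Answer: 12196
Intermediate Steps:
n = -3813
(9285 + n) + 82**2 = (9285 - 3813) + 82**2 = 5472 + 6724 = 12196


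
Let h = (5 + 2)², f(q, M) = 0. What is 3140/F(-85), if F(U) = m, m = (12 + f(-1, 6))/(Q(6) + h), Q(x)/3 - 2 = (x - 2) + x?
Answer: 66725/3 ≈ 22242.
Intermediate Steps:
h = 49 (h = 7² = 49)
Q(x) = 6*x (Q(x) = 6 + 3*((x - 2) + x) = 6 + 3*((-2 + x) + x) = 6 + 3*(-2 + 2*x) = 6 + (-6 + 6*x) = 6*x)
m = 12/85 (m = (12 + 0)/(6*6 + 49) = 12/(36 + 49) = 12/85 ≈ 0.14118)
F(U) = 12/85
3140/F(-85) = 3140/(12/85) = 3140*(85/12) = 66725/3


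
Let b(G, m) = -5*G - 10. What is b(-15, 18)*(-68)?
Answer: -4420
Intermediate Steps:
b(G, m) = -10 - 5*G
b(-15, 18)*(-68) = (-10 - 5*(-15))*(-68) = (-10 + 75)*(-68) = 65*(-68) = -4420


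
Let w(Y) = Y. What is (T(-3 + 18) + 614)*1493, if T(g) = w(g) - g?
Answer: 916702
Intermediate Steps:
T(g) = 0 (T(g) = g - g = 0)
(T(-3 + 18) + 614)*1493 = (0 + 614)*1493 = 614*1493 = 916702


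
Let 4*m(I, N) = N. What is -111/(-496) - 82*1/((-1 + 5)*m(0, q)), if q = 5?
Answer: -40117/2480 ≈ -16.176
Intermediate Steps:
m(I, N) = N/4
-111/(-496) - 82*1/((-1 + 5)*m(0, q)) = -111/(-496) - 82*4/(5*(-1 + 5)) = -111*(-1/496) - 82/((5/4)*4) = 111/496 - 82/5 = -40117/2480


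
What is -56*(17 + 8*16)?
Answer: -8120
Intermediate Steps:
-56*(17 + 8*16) = -56*(17 + 128) = -56*145 = -8120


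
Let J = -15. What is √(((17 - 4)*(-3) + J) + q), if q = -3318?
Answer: 2*I*√843 ≈ 58.069*I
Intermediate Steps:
√(((17 - 4)*(-3) + J) + q) = √(((17 - 4)*(-3) - 15) - 3318) = √((13*(-3) - 15) - 3318) = √((-39 - 15) - 3318) = √(-54 - 3318) = √(-3372) = 2*I*√843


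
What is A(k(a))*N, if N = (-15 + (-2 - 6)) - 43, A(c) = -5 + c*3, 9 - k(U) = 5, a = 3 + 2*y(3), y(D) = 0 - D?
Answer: -462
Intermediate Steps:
y(D) = -D
a = -3 (a = 3 + 2*(-1*3) = 3 + 2*(-3) = 3 - 6 = -3)
k(U) = 4 (k(U) = 9 - 1*5 = 9 - 5 = 4)
A(c) = -5 + 3*c
N = -66 (N = (-15 - 8) - 43 = -23 - 43 = -66)
A(k(a))*N = (-5 + 3*4)*(-66) = (-5 + 12)*(-66) = 7*(-66) = -462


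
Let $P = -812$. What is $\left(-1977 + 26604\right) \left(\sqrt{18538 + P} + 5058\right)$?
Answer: $124563366 + 24627 \sqrt{17726} \approx 1.2784 \cdot 10^{8}$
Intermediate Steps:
$\left(-1977 + 26604\right) \left(\sqrt{18538 + P} + 5058\right) = \left(-1977 + 26604\right) \left(\sqrt{18538 - 812} + 5058\right) = 24627 \left(\sqrt{17726} + 5058\right) = 24627 \left(5058 + \sqrt{17726}\right) = 124563366 + 24627 \sqrt{17726}$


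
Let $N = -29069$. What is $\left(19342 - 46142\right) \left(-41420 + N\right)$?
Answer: $1889105200$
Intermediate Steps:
$\left(19342 - 46142\right) \left(-41420 + N\right) = \left(19342 - 46142\right) \left(-41420 - 29069\right) = \left(-26800\right) \left(-70489\right) = 1889105200$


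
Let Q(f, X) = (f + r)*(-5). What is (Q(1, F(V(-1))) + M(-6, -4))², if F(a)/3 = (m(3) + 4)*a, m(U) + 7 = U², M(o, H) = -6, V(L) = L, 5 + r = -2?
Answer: 576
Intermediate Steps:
r = -7 (r = -5 - 2 = -7)
m(U) = -7 + U²
F(a) = 18*a (F(a) = 3*(((-7 + 3²) + 4)*a) = 3*(((-7 + 9) + 4)*a) = 3*((2 + 4)*a) = 3*(6*a) = 18*a)
Q(f, X) = 35 - 5*f (Q(f, X) = (f - 7)*(-5) = (-7 + f)*(-5) = 35 - 5*f)
(Q(1, F(V(-1))) + M(-6, -4))² = ((35 - 5*1) - 6)² = ((35 - 5) - 6)² = (30 - 6)² = 24² = 576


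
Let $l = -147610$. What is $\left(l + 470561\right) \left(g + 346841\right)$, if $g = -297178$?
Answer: $16038715513$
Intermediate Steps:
$\left(l + 470561\right) \left(g + 346841\right) = \left(-147610 + 470561\right) \left(-297178 + 346841\right) = 322951 \cdot 49663 = 16038715513$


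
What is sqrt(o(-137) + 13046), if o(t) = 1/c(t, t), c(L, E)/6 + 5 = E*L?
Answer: sqrt(41340024766290)/56292 ≈ 114.22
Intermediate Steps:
c(L, E) = -30 + 6*E*L (c(L, E) = -30 + 6*(E*L) = -30 + 6*E*L)
o(t) = 1/(-30 + 6*t**2) (o(t) = 1/(-30 + 6*t*t) = 1/(-30 + 6*t**2))
sqrt(o(-137) + 13046) = sqrt(1/(6*(-5 + (-137)**2)) + 13046) = sqrt(1/(6*(-5 + 18769)) + 13046) = sqrt((1/6)/18764 + 13046) = sqrt((1/6)*(1/18764) + 13046) = sqrt(1/112584 + 13046) = sqrt(1468770865/112584) = sqrt(41340024766290)/56292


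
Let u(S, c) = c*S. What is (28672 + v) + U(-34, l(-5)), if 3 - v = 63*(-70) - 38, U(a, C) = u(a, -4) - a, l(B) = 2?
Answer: 33293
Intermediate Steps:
u(S, c) = S*c
U(a, C) = -5*a (U(a, C) = a*(-4) - a = -4*a - a = -5*a)
v = 4451 (v = 3 - (63*(-70) - 38) = 3 - (-4410 - 38) = 3 - 1*(-4448) = 3 + 4448 = 4451)
(28672 + v) + U(-34, l(-5)) = (28672 + 4451) - 5*(-34) = 33123 + 170 = 33293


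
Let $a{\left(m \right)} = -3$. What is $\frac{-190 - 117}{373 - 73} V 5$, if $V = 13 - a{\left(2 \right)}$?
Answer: $- \frac{1228}{15} \approx -81.867$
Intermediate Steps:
$V = 16$ ($V = 13 - -3 = 13 + 3 = 16$)
$\frac{-190 - 117}{373 - 73} V 5 = \frac{-190 - 117}{373 - 73} \cdot 16 \cdot 5 = - \frac{307}{300} \cdot 80 = \left(-307\right) \frac{1}{300} \cdot 80 = \left(- \frac{307}{300}\right) 80 = - \frac{1228}{15}$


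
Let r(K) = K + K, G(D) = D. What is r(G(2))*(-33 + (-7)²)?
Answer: 64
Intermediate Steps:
r(K) = 2*K
r(G(2))*(-33 + (-7)²) = (2*2)*(-33 + (-7)²) = 4*(-33 + 49) = 4*16 = 64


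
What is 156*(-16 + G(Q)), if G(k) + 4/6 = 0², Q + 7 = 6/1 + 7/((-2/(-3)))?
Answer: -2600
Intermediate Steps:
Q = 19/2 (Q = -7 + (6/1 + 7/((-2/(-3)))) = -7 + (6*1 + 7/((-2*(-⅓)))) = -7 + (6 + 7/(⅔)) = -7 + (6 + 7*(3/2)) = -7 + (6 + 21/2) = -7 + 33/2 = 19/2 ≈ 9.5000)
G(k) = -⅔ (G(k) = -⅔ + 0² = -⅔ + 0 = -⅔)
156*(-16 + G(Q)) = 156*(-16 - ⅔) = 156*(-50/3) = -2600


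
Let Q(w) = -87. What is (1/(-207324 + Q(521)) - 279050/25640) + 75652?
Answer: 40226082269689/531801804 ≈ 75641.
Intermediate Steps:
(1/(-207324 + Q(521)) - 279050/25640) + 75652 = (1/(-207324 - 87) - 279050/25640) + 75652 = (1/(-207411) - 279050*1/25640) + 75652 = (-1/207411 - 27905/2564) + 75652 = -5787806519/531801804 + 75652 = 40226082269689/531801804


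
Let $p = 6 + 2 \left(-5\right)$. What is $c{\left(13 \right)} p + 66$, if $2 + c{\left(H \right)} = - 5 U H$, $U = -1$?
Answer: $-186$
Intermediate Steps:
$c{\left(H \right)} = -2 + 5 H$ ($c{\left(H \right)} = -2 + \left(-5\right) \left(-1\right) H = -2 + 5 H$)
$p = -4$ ($p = 6 - 10 = -4$)
$c{\left(13 \right)} p + 66 = \left(-2 + 5 \cdot 13\right) \left(-4\right) + 66 = \left(-2 + 65\right) \left(-4\right) + 66 = 63 \left(-4\right) + 66 = -252 + 66 = -186$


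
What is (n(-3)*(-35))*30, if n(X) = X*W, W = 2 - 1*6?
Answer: -12600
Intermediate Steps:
W = -4 (W = 2 - 6 = -4)
n(X) = -4*X (n(X) = X*(-4) = -4*X)
(n(-3)*(-35))*30 = (-4*(-3)*(-35))*30 = (12*(-35))*30 = -420*30 = -12600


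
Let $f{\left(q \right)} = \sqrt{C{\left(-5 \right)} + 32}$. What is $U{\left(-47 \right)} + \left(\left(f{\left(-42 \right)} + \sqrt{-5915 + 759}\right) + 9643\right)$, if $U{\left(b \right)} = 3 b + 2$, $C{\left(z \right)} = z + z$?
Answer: $9504 + \sqrt{22} + 2 i \sqrt{1289} \approx 9508.7 + 71.805 i$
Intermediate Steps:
$C{\left(z \right)} = 2 z$
$f{\left(q \right)} = \sqrt{22}$ ($f{\left(q \right)} = \sqrt{2 \left(-5\right) + 32} = \sqrt{-10 + 32} = \sqrt{22}$)
$U{\left(b \right)} = 2 + 3 b$
$U{\left(-47 \right)} + \left(\left(f{\left(-42 \right)} + \sqrt{-5915 + 759}\right) + 9643\right) = \left(2 + 3 \left(-47\right)\right) + \left(\left(\sqrt{22} + \sqrt{-5915 + 759}\right) + 9643\right) = \left(2 - 141\right) + \left(\left(\sqrt{22} + \sqrt{-5156}\right) + 9643\right) = -139 + \left(\left(\sqrt{22} + 2 i \sqrt{1289}\right) + 9643\right) = -139 + \left(9643 + \sqrt{22} + 2 i \sqrt{1289}\right) = 9504 + \sqrt{22} + 2 i \sqrt{1289}$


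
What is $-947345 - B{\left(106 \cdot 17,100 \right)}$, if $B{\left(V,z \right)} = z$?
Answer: $-947445$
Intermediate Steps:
$-947345 - B{\left(106 \cdot 17,100 \right)} = -947345 - 100 = -947445$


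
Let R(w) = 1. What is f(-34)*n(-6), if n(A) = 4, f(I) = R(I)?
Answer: 4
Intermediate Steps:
f(I) = 1
f(-34)*n(-6) = 1*4 = 4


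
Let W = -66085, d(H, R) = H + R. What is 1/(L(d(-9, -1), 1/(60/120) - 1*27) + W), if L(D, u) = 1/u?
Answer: -25/1652126 ≈ -1.5132e-5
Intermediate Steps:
1/(L(d(-9, -1), 1/(60/120) - 1*27) + W) = 1/(1/(1/(60/120) - 1*27) - 66085) = 1/(1/(1/(60*(1/120)) - 27) - 66085) = 1/(1/(1/(1/2) - 27) - 66085) = 1/(1/(2 - 27) - 66085) = 1/(1/(-25) - 66085) = 1/(-1/25 - 66085) = 1/(-1652126/25) = -25/1652126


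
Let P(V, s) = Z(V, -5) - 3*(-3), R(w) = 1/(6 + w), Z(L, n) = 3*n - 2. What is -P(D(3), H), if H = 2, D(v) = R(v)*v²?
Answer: 8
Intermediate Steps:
Z(L, n) = -2 + 3*n
D(v) = v²/(6 + v)
P(V, s) = -8 (P(V, s) = (-2 + 3*(-5)) - 3*(-3) = (-2 - 15) + 9 = -17 + 9 = -8)
-P(D(3), H) = -1*(-8) = 8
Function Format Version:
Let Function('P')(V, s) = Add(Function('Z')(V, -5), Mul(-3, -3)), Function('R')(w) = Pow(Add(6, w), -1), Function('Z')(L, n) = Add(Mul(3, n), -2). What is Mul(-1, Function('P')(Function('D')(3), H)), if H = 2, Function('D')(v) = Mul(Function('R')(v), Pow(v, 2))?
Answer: 8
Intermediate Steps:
Function('Z')(L, n) = Add(-2, Mul(3, n))
Function('D')(v) = Mul(Pow(v, 2), Pow(Add(6, v), -1)) (Function('D')(v) = Mul(Pow(Add(6, v), -1), Pow(v, 2)) = Mul(Pow(v, 2), Pow(Add(6, v), -1)))
Function('P')(V, s) = -8 (Function('P')(V, s) = Add(Add(-2, Mul(3, -5)), Mul(-3, -3)) = Add(Add(-2, -15), 9) = Add(-17, 9) = -8)
Mul(-1, Function('P')(Function('D')(3), H)) = Mul(-1, -8) = 8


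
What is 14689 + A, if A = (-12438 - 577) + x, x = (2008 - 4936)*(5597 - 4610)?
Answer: -2888262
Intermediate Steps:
x = -2889936 (x = -2928*987 = -2889936)
A = -2902951 (A = (-12438 - 577) - 2889936 = -13015 - 2889936 = -2902951)
14689 + A = 14689 - 2902951 = -2888262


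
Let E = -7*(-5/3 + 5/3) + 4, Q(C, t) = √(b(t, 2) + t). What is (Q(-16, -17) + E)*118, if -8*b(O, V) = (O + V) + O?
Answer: 472 + 118*I*√13 ≈ 472.0 + 425.46*I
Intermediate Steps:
b(O, V) = -O/4 - V/8 (b(O, V) = -((O + V) + O)/8 = -(V + 2*O)/8 = -O/4 - V/8)
Q(C, t) = √(-¼ + 3*t/4) (Q(C, t) = √((-t/4 - ⅛*2) + t) = √((-t/4 - ¼) + t) = √((-¼ - t/4) + t) = √(-¼ + 3*t/4))
E = 4 (E = -7*(-5*⅓ + 5*(⅓)) + 4 = -7*(-5/3 + 5/3) + 4 = -7*0 + 4 = 0 + 4 = 4)
(Q(-16, -17) + E)*118 = (√(-1 + 3*(-17))/2 + 4)*118 = (√(-1 - 51)/2 + 4)*118 = (√(-52)/2 + 4)*118 = ((2*I*√13)/2 + 4)*118 = (I*√13 + 4)*118 = (4 + I*√13)*118 = 472 + 118*I*√13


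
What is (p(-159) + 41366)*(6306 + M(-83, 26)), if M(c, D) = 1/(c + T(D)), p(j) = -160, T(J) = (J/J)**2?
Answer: 10653625873/41 ≈ 2.5984e+8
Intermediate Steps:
T(J) = 1 (T(J) = 1**2 = 1)
M(c, D) = 1/(1 + c) (M(c, D) = 1/(c + 1) = 1/(1 + c))
(p(-159) + 41366)*(6306 + M(-83, 26)) = (-160 + 41366)*(6306 + 1/(1 - 83)) = 41206*(6306 + 1/(-82)) = 41206*(6306 - 1/82) = 41206*(517091/82) = 10653625873/41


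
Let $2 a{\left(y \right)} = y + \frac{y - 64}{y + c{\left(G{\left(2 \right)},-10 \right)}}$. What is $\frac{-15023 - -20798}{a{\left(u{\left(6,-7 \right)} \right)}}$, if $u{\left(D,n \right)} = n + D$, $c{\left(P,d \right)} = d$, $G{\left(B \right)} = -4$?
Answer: $\frac{21175}{9} \approx 2352.8$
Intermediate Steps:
$u{\left(D,n \right)} = D + n$
$a{\left(y \right)} = \frac{y}{2} + \frac{-64 + y}{2 \left(-10 + y\right)}$ ($a{\left(y \right)} = \frac{y + \frac{y - 64}{y - 10}}{2} = \frac{y + \frac{-64 + y}{-10 + y}}{2} = \frac{y}{2} + \frac{-64 + y}{2 \left(-10 + y\right)}$)
$\frac{-15023 - -20798}{a{\left(u{\left(6,-7 \right)} \right)}} = \frac{-15023 - -20798}{\frac{1}{2} \frac{1}{-10 + \left(6 - 7\right)} \left(-64 + \left(6 - 7\right)^{2} - 9 \left(6 - 7\right)\right)} = \frac{-15023 + 20798}{\frac{1}{2} \frac{1}{-10 - 1} \left(-64 + \left(-1\right)^{2} - -9\right)} = \frac{5775}{\frac{1}{2} \frac{1}{-11} \left(-64 + 1 + 9\right)} = \frac{5775}{\frac{1}{2} \left(- \frac{1}{11}\right) \left(-54\right)} = \frac{5775}{\frac{27}{11}} = 5775 \cdot \frac{11}{27} = \frac{21175}{9}$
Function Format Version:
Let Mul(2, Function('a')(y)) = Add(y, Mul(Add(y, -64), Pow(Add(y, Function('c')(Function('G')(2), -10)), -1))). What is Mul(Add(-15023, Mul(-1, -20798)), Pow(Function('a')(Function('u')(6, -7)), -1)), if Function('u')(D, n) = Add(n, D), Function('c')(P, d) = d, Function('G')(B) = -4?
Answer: Rational(21175, 9) ≈ 2352.8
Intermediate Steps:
Function('u')(D, n) = Add(D, n)
Function('a')(y) = Add(Mul(Rational(1, 2), y), Mul(Rational(1, 2), Pow(Add(-10, y), -1), Add(-64, y))) (Function('a')(y) = Mul(Rational(1, 2), Add(y, Mul(Add(y, -64), Pow(Add(y, -10), -1)))) = Mul(Rational(1, 2), Add(y, Mul(Add(-64, y), Pow(Add(-10, y), -1)))) = Mul(Rational(1, 2), Add(y, Mul(Pow(Add(-10, y), -1), Add(-64, y)))) = Add(Mul(Rational(1, 2), y), Mul(Rational(1, 2), Pow(Add(-10, y), -1), Add(-64, y))))
Mul(Add(-15023, Mul(-1, -20798)), Pow(Function('a')(Function('u')(6, -7)), -1)) = Mul(Add(-15023, Mul(-1, -20798)), Pow(Mul(Rational(1, 2), Pow(Add(-10, Add(6, -7)), -1), Add(-64, Pow(Add(6, -7), 2), Mul(-9, Add(6, -7)))), -1)) = Mul(Add(-15023, 20798), Pow(Mul(Rational(1, 2), Pow(Add(-10, -1), -1), Add(-64, Pow(-1, 2), Mul(-9, -1))), -1)) = Mul(5775, Pow(Mul(Rational(1, 2), Pow(-11, -1), Add(-64, 1, 9)), -1)) = Mul(5775, Pow(Mul(Rational(1, 2), Rational(-1, 11), -54), -1)) = Mul(5775, Pow(Rational(27, 11), -1)) = Mul(5775, Rational(11, 27)) = Rational(21175, 9)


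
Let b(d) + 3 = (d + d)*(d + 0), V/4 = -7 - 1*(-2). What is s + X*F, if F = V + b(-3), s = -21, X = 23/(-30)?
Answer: -103/6 ≈ -17.167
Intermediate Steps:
X = -23/30 (X = 23*(-1/30) = -23/30 ≈ -0.76667)
V = -20 (V = 4*(-7 - 1*(-2)) = 4*(-7 + 2) = 4*(-5) = -20)
b(d) = -3 + 2*d² (b(d) = -3 + (d + d)*(d + 0) = -3 + (2*d)*d = -3 + 2*d²)
F = -5 (F = -20 + (-3 + 2*(-3)²) = -20 + (-3 + 2*9) = -20 + (-3 + 18) = -20 + 15 = -5)
s + X*F = -21 - 23/30*(-5) = -21 + 23/6 = -103/6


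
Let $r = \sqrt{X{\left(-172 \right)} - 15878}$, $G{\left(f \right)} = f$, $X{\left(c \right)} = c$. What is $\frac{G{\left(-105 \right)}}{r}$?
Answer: $\frac{7 i \sqrt{642}}{214} \approx 0.8288 i$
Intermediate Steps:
$r = 5 i \sqrt{642}$ ($r = \sqrt{-172 - 15878} = \sqrt{-16050} = 5 i \sqrt{642} \approx 126.69 i$)
$\frac{G{\left(-105 \right)}}{r} = - \frac{105}{5 i \sqrt{642}} = - 105 \left(- \frac{i \sqrt{642}}{3210}\right) = \frac{7 i \sqrt{642}}{214}$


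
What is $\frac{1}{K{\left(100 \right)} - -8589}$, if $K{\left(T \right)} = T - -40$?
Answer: $\frac{1}{8729} \approx 0.00011456$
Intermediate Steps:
$K{\left(T \right)} = 40 + T$ ($K{\left(T \right)} = T + 40 = 40 + T$)
$\frac{1}{K{\left(100 \right)} - -8589} = \frac{1}{\left(40 + 100\right) - -8589} = \frac{1}{140 + 8589} = \frac{1}{8729}$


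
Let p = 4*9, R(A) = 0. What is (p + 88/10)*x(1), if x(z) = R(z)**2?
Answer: 0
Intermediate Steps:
x(z) = 0 (x(z) = 0**2 = 0)
p = 36
(p + 88/10)*x(1) = (36 + 88/10)*0 = (36 + 88*(1/10))*0 = (36 + 44/5)*0 = (224/5)*0 = 0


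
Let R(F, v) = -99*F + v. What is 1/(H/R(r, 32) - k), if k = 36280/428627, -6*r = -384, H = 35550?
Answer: -1351032304/7733199485 ≈ -0.17471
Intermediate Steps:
r = 64 (r = -1/6*(-384) = 64)
R(F, v) = v - 99*F
k = 36280/428627 (k = 36280*(1/428627) = 36280/428627 ≈ 0.084642)
1/(H/R(r, 32) - k) = 1/(35550/(32 - 99*64) - 1*36280/428627) = 1/(35550/(32 - 6336) - 36280/428627) = 1/(35550/(-6304) - 36280/428627) = 1/(35550*(-1/6304) - 36280/428627) = 1/(-17775/3152 - 36280/428627) = 1/(-7733199485/1351032304) = -1351032304/7733199485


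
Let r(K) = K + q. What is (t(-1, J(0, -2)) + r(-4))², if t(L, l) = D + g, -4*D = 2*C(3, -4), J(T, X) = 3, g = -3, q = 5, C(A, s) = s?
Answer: 0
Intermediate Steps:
D = 2 (D = -(-4)/2 = -¼*(-8) = 2)
t(L, l) = -1 (t(L, l) = 2 - 3 = -1)
r(K) = 5 + K (r(K) = K + 5 = 5 + K)
(t(-1, J(0, -2)) + r(-4))² = (-1 + (5 - 4))² = (-1 + 1)² = 0² = 0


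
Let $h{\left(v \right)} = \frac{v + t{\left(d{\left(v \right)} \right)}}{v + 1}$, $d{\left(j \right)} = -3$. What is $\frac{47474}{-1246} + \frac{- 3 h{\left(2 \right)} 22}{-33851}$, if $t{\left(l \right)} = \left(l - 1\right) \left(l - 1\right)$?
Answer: $- \frac{114753497}{3012739} \approx -38.089$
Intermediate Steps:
$t{\left(l \right)} = \left(-1 + l\right)^{2}$ ($t{\left(l \right)} = \left(-1 + l\right) \left(-1 + l\right) = \left(-1 + l\right)^{2}$)
$h{\left(v \right)} = \frac{16 + v}{1 + v}$ ($h{\left(v \right)} = \frac{v + \left(-1 - 3\right)^{2}}{v + 1} = \frac{v + \left(-4\right)^{2}}{1 + v} = \frac{v + 16}{1 + v} = \frac{16 + v}{1 + v}$)
$\frac{47474}{-1246} + \frac{- 3 h{\left(2 \right)} 22}{-33851} = \frac{47474}{-1246} + \frac{- 3 \frac{16 + 2}{1 + 2} \cdot 22}{-33851} = 47474 \left(- \frac{1}{1246}\right) + - 3 \cdot \frac{1}{3} \cdot 18 \cdot 22 \left(- \frac{1}{33851}\right) = - \frac{3391}{89} + - 3 \cdot \frac{1}{3} \cdot 18 \cdot 22 \left(- \frac{1}{33851}\right) = - \frac{3391}{89} + \left(-3\right) 6 \cdot 22 \left(- \frac{1}{33851}\right) = - \frac{3391}{89} + \left(-18\right) 22 \left(- \frac{1}{33851}\right) = - \frac{3391}{89} - - \frac{396}{33851} = - \frac{3391}{89} + \frac{396}{33851} = - \frac{114753497}{3012739}$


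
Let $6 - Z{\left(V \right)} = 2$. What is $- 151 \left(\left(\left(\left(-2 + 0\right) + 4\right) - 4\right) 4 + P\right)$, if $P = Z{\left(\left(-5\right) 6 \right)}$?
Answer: $604$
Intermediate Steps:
$Z{\left(V \right)} = 4$ ($Z{\left(V \right)} = 6 - 2 = 4$)
$P = 4$
$- 151 \left(\left(\left(\left(-2 + 0\right) + 4\right) - 4\right) 4 + P\right) = - 151 \left(\left(\left(\left(-2 + 0\right) + 4\right) - 4\right) 4 + 4\right) = - 151 \left(\left(\left(-2 + 4\right) - 4\right) 4 + 4\right) = - 151 \left(\left(2 - 4\right) 4 + 4\right) = - 151 \left(\left(-2\right) 4 + 4\right) = - 151 \left(-8 + 4\right) = \left(-151\right) \left(-4\right) = 604$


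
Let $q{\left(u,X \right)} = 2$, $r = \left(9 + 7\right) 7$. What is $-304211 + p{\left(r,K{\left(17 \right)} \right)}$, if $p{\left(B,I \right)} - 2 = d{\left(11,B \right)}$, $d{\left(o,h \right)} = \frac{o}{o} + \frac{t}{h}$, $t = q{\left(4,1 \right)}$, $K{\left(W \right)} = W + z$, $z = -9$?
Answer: $- \frac{17035647}{56} \approx -3.0421 \cdot 10^{5}$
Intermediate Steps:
$r = 112$ ($r = 16 \cdot 7 = 112$)
$K{\left(W \right)} = -9 + W$ ($K{\left(W \right)} = W - 9 = -9 + W$)
$t = 2$
$d{\left(o,h \right)} = 1 + \frac{2}{h}$ ($d{\left(o,h \right)} = \frac{o}{o} + \frac{2}{h} = 1 + \frac{2}{h}$)
$p{\left(B,I \right)} = 2 + \frac{2 + B}{B}$
$-304211 + p{\left(r,K{\left(17 \right)} \right)} = -304211 + \left(3 + \frac{2}{112}\right) = -304211 + \left(3 + 2 \cdot \frac{1}{112}\right) = -304211 + \left(3 + \frac{1}{56}\right) = -304211 + \frac{169}{56} = - \frac{17035647}{56}$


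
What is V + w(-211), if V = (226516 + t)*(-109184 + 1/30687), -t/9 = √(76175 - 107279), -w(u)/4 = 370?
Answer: -758948564572772/30687 + 723714351912*I*√6/10229 ≈ -2.4732e+10 + 1.733e+8*I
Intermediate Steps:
w(u) = -1480 (w(u) = -4*370 = -1480)
t = -648*I*√6 (t = -9*√(76175 - 107279) = -648*I*√6 ≈ -1587.3*I)
V = -758948519156012/30687 + 723714351912*I*√6/10229 (V = (226516 - 648*I*√6)*(-109184 + 1/30687) = (226516 - 648*I*√6)*(-3350529407/30687) = -758948519156012/30687 + 723714351912*I*√6/10229 ≈ -2.4732e+10 + 1.733e+8*I)
V + w(-211) = (-758948519156012/30687 + 723714351912*I*√6/10229) - 1480 = -758948564572772/30687 + 723714351912*I*√6/10229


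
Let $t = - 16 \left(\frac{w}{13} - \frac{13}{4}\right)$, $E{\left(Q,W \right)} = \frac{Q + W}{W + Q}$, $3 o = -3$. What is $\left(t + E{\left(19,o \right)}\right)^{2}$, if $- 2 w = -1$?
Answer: $\frac{463761}{169} \approx 2744.1$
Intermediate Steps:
$w = \frac{1}{2}$ ($w = \left(- \frac{1}{2}\right) \left(-1\right) = \frac{1}{2} \approx 0.5$)
$o = -1$ ($o = \frac{1}{3} \left(-3\right) = -1$)
$E{\left(Q,W \right)} = 1$ ($E{\left(Q,W \right)} = \frac{Q + W}{Q + W} = 1$)
$t = \frac{668}{13}$ ($t = - 16 \left(\frac{1}{2 \cdot 13} - \frac{13}{4}\right) = - 16 \left(\frac{1}{2} \cdot \frac{1}{13} - \frac{13}{4}\right) = - 16 \left(\frac{1}{26} - \frac{13}{4}\right) = \left(-16\right) \left(- \frac{167}{52}\right) = \frac{668}{13} \approx 51.385$)
$\left(t + E{\left(19,o \right)}\right)^{2} = \left(\frac{668}{13} + 1\right)^{2} = \left(\frac{681}{13}\right)^{2} = \frac{463761}{169}$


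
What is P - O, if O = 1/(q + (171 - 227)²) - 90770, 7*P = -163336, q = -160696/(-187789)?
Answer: 278071432303477/4123469000 ≈ 67436.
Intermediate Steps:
q = 160696/187789 (q = -160696*(-1/187789) = 160696/187789 ≈ 0.85573)
P = -163336/7 (P = (⅐)*(-163336) = -163336/7 ≈ -23334.)
O = -53469611402211/589067000 (O = 1/(160696/187789 + (171 - 227)²) - 90770 = 1/(160696/187789 + (-56)²) - 90770 = 1/(160696/187789 + 3136) - 90770 = 1/(589067000/187789) - 90770 = 187789/589067000 - 90770 = -53469611402211/589067000 ≈ -90770.)
P - O = -163336/7 - 1*(-53469611402211/589067000) = -163336/7 + 53469611402211/589067000 = 278071432303477/4123469000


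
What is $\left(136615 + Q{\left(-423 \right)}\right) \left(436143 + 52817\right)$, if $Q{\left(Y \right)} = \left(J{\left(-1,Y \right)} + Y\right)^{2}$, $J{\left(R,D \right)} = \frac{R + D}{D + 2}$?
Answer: $\frac{27272477193564160}{177241} \approx 1.5387 \cdot 10^{11}$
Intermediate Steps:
$J{\left(R,D \right)} = \frac{D + R}{2 + D}$
$Q{\left(Y \right)} = \left(Y + \frac{-1 + Y}{2 + Y}\right)^{2}$ ($Q{\left(Y \right)} = \left(\frac{Y - 1}{2 + Y} + Y\right)^{2} = \left(\frac{-1 + Y}{2 + Y} + Y\right)^{2} = \left(Y + \frac{-1 + Y}{2 + Y}\right)^{2}$)
$\left(136615 + Q{\left(-423 \right)}\right) \left(436143 + 52817\right) = \left(136615 + \frac{\left(-1 - 423 - 423 \left(2 - 423\right)\right)^{2}}{\left(2 - 423\right)^{2}}\right) \left(436143 + 52817\right) = \left(136615 + \frac{\left(-1 - 423 - -178083\right)^{2}}{177241}\right) 488960 = \left(136615 + \frac{\left(-1 - 423 + 178083\right)^{2}}{177241}\right) 488960 = \left(136615 + \frac{177659^{2}}{177241}\right) 488960 = \left(136615 + \frac{1}{177241} \cdot 31562720281\right) 488960 = \left(136615 + \frac{31562720281}{177241}\right) 488960 = \frac{55776499496}{177241} \cdot 488960 = \frac{27272477193564160}{177241}$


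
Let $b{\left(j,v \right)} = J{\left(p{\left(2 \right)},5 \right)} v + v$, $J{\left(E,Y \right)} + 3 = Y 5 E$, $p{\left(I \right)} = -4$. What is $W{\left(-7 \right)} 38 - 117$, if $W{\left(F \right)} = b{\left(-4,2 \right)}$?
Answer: $-7869$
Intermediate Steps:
$J{\left(E,Y \right)} = -3 + 5 E Y$ ($J{\left(E,Y \right)} = -3 + Y 5 E = -3 + 5 Y E = -3 + 5 E Y$)
$b{\left(j,v \right)} = - 102 v$ ($b{\left(j,v \right)} = \left(-3 + 5 \left(-4\right) 5\right) v + v = \left(-3 - 100\right) v + v = - 103 v + v = - 102 v$)
$W{\left(F \right)} = -204$ ($W{\left(F \right)} = \left(-102\right) 2 = -204$)
$W{\left(-7 \right)} 38 - 117 = \left(-204\right) 38 - 117 = -7752 - 117 = -7869$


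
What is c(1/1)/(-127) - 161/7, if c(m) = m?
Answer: -2922/127 ≈ -23.008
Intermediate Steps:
c(1/1)/(-127) - 161/7 = 1/(1*(-127)) - 161/7 = 1*(-1/127) - 161*⅐ = -1/127 - 23 = -2922/127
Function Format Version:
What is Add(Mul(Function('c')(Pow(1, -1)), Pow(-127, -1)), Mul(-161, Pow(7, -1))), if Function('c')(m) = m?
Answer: Rational(-2922, 127) ≈ -23.008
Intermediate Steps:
Add(Mul(Function('c')(Pow(1, -1)), Pow(-127, -1)), Mul(-161, Pow(7, -1))) = Add(Mul(Pow(1, -1), Pow(-127, -1)), Mul(-161, Pow(7, -1))) = Add(Mul(1, Rational(-1, 127)), Mul(-161, Rational(1, 7))) = Add(Rational(-1, 127), -23) = Rational(-2922, 127)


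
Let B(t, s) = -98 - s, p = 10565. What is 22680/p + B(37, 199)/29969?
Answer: 135311823/63324497 ≈ 2.1368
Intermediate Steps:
22680/p + B(37, 199)/29969 = 22680/10565 + (-98 - 1*199)/29969 = 22680*(1/10565) + (-98 - 199)*(1/29969) = 4536/2113 - 297*1/29969 = 4536/2113 - 297/29969 = 135311823/63324497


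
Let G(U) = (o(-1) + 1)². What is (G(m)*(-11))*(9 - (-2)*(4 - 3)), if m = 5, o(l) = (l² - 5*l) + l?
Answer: -4356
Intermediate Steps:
o(l) = l² - 4*l
G(U) = 36 (G(U) = (-(-4 - 1) + 1)² = (-1*(-5) + 1)² = (5 + 1)² = 6² = 36)
(G(m)*(-11))*(9 - (-2)*(4 - 3)) = (36*(-11))*(9 - (-2)*(4 - 3)) = -396*(9 - (-2)) = -396*(9 - 1*(-2)) = -396*(9 + 2) = -396*11 = -4356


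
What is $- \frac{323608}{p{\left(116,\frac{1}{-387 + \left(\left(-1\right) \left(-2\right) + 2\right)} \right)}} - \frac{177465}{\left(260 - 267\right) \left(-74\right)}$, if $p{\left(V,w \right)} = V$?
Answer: $- \frac{47053721}{15022} \approx -3132.3$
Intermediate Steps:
$- \frac{323608}{p{\left(116,\frac{1}{-387 + \left(\left(-1\right) \left(-2\right) + 2\right)} \right)}} - \frac{177465}{\left(260 - 267\right) \left(-74\right)} = - \frac{323608}{116} - \frac{177465}{\left(260 - 267\right) \left(-74\right)} = \left(-323608\right) \frac{1}{116} - \frac{177465}{\left(-7\right) \left(-74\right)} = - \frac{80902}{29} - \frac{177465}{518} = - \frac{47053721}{15022}$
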